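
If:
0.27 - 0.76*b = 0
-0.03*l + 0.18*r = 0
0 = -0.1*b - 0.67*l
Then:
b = 0.36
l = -0.05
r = -0.01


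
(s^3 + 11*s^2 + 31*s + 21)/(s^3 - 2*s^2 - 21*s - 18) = (s + 7)/(s - 6)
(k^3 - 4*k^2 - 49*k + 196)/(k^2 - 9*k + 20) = (k^2 - 49)/(k - 5)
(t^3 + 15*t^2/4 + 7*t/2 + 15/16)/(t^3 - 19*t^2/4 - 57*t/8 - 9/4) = (t + 5/2)/(t - 6)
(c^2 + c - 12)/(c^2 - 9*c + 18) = (c + 4)/(c - 6)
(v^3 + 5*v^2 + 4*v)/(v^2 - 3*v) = (v^2 + 5*v + 4)/(v - 3)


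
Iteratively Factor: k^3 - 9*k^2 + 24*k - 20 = (k - 2)*(k^2 - 7*k + 10) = (k - 2)^2*(k - 5)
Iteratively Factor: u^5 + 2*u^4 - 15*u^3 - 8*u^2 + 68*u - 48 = (u - 1)*(u^4 + 3*u^3 - 12*u^2 - 20*u + 48) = (u - 2)*(u - 1)*(u^3 + 5*u^2 - 2*u - 24) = (u - 2)*(u - 1)*(u + 4)*(u^2 + u - 6) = (u - 2)^2*(u - 1)*(u + 4)*(u + 3)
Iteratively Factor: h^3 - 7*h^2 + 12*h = (h - 3)*(h^2 - 4*h) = h*(h - 3)*(h - 4)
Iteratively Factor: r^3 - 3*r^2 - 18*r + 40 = (r - 5)*(r^2 + 2*r - 8) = (r - 5)*(r + 4)*(r - 2)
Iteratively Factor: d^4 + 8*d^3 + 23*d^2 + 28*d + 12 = (d + 2)*(d^3 + 6*d^2 + 11*d + 6) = (d + 1)*(d + 2)*(d^2 + 5*d + 6) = (d + 1)*(d + 2)^2*(d + 3)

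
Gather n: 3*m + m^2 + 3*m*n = m^2 + 3*m*n + 3*m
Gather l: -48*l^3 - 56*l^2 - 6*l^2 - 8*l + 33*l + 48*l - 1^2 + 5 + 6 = -48*l^3 - 62*l^2 + 73*l + 10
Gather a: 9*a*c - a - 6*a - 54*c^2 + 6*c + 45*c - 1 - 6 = a*(9*c - 7) - 54*c^2 + 51*c - 7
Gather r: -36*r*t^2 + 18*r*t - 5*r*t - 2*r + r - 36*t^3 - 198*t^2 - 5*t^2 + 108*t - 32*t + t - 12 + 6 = r*(-36*t^2 + 13*t - 1) - 36*t^3 - 203*t^2 + 77*t - 6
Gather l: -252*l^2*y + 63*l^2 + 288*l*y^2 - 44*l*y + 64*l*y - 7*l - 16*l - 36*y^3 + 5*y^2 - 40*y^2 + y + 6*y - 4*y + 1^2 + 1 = l^2*(63 - 252*y) + l*(288*y^2 + 20*y - 23) - 36*y^3 - 35*y^2 + 3*y + 2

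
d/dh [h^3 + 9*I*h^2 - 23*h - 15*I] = 3*h^2 + 18*I*h - 23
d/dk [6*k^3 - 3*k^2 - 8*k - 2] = 18*k^2 - 6*k - 8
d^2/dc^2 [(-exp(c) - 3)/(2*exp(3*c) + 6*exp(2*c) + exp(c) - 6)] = (-16*exp(6*c) - 144*exp(5*c) - 424*exp(4*c) - 594*exp(3*c) - 594*exp(2*c) - 441*exp(c) - 54)*exp(c)/(8*exp(9*c) + 72*exp(8*c) + 228*exp(7*c) + 216*exp(6*c) - 318*exp(5*c) - 702*exp(4*c) + exp(3*c) + 630*exp(2*c) + 108*exp(c) - 216)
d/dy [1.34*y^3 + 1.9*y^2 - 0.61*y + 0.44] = 4.02*y^2 + 3.8*y - 0.61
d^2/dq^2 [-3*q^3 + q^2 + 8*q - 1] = 2 - 18*q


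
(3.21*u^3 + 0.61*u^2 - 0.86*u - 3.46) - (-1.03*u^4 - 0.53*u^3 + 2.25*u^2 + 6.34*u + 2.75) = 1.03*u^4 + 3.74*u^3 - 1.64*u^2 - 7.2*u - 6.21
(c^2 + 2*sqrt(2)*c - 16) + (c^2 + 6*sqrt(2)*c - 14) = 2*c^2 + 8*sqrt(2)*c - 30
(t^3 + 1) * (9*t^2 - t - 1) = 9*t^5 - t^4 - t^3 + 9*t^2 - t - 1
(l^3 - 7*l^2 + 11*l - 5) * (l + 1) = l^4 - 6*l^3 + 4*l^2 + 6*l - 5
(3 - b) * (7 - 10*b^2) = 10*b^3 - 30*b^2 - 7*b + 21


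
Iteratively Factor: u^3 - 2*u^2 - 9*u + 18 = (u - 2)*(u^2 - 9) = (u - 2)*(u + 3)*(u - 3)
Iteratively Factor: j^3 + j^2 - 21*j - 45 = (j + 3)*(j^2 - 2*j - 15) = (j - 5)*(j + 3)*(j + 3)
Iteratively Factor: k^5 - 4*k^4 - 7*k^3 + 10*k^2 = (k)*(k^4 - 4*k^3 - 7*k^2 + 10*k) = k*(k + 2)*(k^3 - 6*k^2 + 5*k) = k*(k - 1)*(k + 2)*(k^2 - 5*k) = k^2*(k - 1)*(k + 2)*(k - 5)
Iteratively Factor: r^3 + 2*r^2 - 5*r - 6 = (r + 3)*(r^2 - r - 2) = (r - 2)*(r + 3)*(r + 1)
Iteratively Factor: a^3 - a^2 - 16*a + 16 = (a - 1)*(a^2 - 16) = (a - 4)*(a - 1)*(a + 4)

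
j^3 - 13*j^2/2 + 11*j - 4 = (j - 4)*(j - 2)*(j - 1/2)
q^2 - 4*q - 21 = (q - 7)*(q + 3)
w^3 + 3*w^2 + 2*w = w*(w + 1)*(w + 2)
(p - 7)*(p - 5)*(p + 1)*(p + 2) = p^4 - 9*p^3 + p^2 + 81*p + 70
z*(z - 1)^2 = z^3 - 2*z^2 + z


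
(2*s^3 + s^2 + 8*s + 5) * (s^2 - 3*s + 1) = 2*s^5 - 5*s^4 + 7*s^3 - 18*s^2 - 7*s + 5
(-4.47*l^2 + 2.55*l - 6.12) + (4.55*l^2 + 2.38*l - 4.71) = 0.0800000000000001*l^2 + 4.93*l - 10.83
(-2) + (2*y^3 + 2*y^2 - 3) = 2*y^3 + 2*y^2 - 5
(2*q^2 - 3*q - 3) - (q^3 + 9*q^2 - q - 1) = -q^3 - 7*q^2 - 2*q - 2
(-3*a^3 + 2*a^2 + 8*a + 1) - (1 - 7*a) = -3*a^3 + 2*a^2 + 15*a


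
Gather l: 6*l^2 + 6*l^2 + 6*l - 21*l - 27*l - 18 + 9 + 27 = 12*l^2 - 42*l + 18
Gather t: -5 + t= t - 5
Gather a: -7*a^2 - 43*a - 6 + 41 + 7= -7*a^2 - 43*a + 42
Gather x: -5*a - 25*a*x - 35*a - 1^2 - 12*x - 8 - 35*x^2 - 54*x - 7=-40*a - 35*x^2 + x*(-25*a - 66) - 16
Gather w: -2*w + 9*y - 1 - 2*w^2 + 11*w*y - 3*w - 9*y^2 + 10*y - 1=-2*w^2 + w*(11*y - 5) - 9*y^2 + 19*y - 2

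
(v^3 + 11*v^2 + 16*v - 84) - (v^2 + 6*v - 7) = v^3 + 10*v^2 + 10*v - 77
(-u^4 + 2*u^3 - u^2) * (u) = -u^5 + 2*u^4 - u^3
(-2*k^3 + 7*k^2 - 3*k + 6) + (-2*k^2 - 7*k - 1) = -2*k^3 + 5*k^2 - 10*k + 5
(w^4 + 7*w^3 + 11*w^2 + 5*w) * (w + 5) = w^5 + 12*w^4 + 46*w^3 + 60*w^2 + 25*w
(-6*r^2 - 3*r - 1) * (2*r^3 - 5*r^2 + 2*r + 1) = -12*r^5 + 24*r^4 + r^3 - 7*r^2 - 5*r - 1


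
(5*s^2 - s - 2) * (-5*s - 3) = -25*s^3 - 10*s^2 + 13*s + 6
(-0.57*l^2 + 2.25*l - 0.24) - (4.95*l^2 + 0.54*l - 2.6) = -5.52*l^2 + 1.71*l + 2.36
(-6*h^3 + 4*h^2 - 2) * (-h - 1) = 6*h^4 + 2*h^3 - 4*h^2 + 2*h + 2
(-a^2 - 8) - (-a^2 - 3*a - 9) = 3*a + 1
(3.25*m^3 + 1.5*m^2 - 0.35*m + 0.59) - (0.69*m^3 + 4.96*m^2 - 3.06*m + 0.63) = 2.56*m^3 - 3.46*m^2 + 2.71*m - 0.04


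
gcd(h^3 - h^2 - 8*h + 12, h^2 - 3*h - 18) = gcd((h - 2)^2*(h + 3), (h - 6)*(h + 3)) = h + 3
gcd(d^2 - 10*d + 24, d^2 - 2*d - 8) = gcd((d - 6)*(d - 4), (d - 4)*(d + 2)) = d - 4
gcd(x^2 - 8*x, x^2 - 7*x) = x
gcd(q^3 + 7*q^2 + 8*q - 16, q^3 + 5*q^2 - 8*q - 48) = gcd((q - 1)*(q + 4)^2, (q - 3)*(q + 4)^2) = q^2 + 8*q + 16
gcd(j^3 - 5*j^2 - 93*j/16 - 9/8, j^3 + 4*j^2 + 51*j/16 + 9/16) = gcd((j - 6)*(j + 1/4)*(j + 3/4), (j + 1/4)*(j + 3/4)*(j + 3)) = j^2 + j + 3/16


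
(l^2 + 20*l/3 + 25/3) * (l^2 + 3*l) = l^4 + 29*l^3/3 + 85*l^2/3 + 25*l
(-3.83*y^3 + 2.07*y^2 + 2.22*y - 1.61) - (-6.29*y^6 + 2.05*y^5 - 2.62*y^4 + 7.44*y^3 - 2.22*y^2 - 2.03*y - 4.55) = 6.29*y^6 - 2.05*y^5 + 2.62*y^4 - 11.27*y^3 + 4.29*y^2 + 4.25*y + 2.94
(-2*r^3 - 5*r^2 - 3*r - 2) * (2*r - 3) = -4*r^4 - 4*r^3 + 9*r^2 + 5*r + 6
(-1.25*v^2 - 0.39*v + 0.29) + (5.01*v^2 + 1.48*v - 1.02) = 3.76*v^2 + 1.09*v - 0.73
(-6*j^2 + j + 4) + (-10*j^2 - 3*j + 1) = -16*j^2 - 2*j + 5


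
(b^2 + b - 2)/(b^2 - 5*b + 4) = (b + 2)/(b - 4)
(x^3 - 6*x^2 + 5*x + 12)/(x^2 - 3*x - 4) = x - 3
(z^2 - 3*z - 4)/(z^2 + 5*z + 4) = (z - 4)/(z + 4)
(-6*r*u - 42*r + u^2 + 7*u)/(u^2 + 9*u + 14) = (-6*r + u)/(u + 2)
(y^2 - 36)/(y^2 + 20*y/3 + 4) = 3*(y - 6)/(3*y + 2)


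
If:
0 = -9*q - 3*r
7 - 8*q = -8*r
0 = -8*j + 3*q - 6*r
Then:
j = 147/256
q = 7/32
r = -21/32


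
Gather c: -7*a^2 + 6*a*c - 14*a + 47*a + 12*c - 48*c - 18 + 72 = -7*a^2 + 33*a + c*(6*a - 36) + 54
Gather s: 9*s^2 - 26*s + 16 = 9*s^2 - 26*s + 16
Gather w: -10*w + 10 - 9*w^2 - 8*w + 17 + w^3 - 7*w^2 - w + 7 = w^3 - 16*w^2 - 19*w + 34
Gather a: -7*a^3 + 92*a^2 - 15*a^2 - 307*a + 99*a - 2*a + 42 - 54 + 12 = -7*a^3 + 77*a^2 - 210*a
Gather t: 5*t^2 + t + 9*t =5*t^2 + 10*t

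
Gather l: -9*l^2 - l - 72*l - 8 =-9*l^2 - 73*l - 8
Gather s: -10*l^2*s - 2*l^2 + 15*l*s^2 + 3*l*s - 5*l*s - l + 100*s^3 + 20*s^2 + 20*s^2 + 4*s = -2*l^2 - l + 100*s^3 + s^2*(15*l + 40) + s*(-10*l^2 - 2*l + 4)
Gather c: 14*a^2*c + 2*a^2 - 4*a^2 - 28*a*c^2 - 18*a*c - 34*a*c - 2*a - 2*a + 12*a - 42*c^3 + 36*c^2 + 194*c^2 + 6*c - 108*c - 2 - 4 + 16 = -2*a^2 + 8*a - 42*c^3 + c^2*(230 - 28*a) + c*(14*a^2 - 52*a - 102) + 10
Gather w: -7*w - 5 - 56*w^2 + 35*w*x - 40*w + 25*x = -56*w^2 + w*(35*x - 47) + 25*x - 5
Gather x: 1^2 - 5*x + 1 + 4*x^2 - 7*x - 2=4*x^2 - 12*x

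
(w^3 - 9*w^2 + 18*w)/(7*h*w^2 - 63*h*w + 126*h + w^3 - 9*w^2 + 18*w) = w/(7*h + w)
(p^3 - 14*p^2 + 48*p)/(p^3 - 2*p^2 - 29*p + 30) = p*(p - 8)/(p^2 + 4*p - 5)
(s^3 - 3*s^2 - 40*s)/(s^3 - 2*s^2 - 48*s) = (s + 5)/(s + 6)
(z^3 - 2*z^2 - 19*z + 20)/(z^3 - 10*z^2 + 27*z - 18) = (z^2 - z - 20)/(z^2 - 9*z + 18)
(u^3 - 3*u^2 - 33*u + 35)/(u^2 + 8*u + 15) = (u^2 - 8*u + 7)/(u + 3)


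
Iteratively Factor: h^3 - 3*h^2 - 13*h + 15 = (h - 1)*(h^2 - 2*h - 15) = (h - 5)*(h - 1)*(h + 3)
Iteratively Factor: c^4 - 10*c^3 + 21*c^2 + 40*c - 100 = (c + 2)*(c^3 - 12*c^2 + 45*c - 50) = (c - 5)*(c + 2)*(c^2 - 7*c + 10) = (c - 5)^2*(c + 2)*(c - 2)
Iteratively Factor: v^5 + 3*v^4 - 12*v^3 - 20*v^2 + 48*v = (v + 4)*(v^4 - v^3 - 8*v^2 + 12*v) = (v - 2)*(v + 4)*(v^3 + v^2 - 6*v) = v*(v - 2)*(v + 4)*(v^2 + v - 6) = v*(v - 2)^2*(v + 4)*(v + 3)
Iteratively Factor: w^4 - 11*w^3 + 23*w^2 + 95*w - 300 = (w - 5)*(w^3 - 6*w^2 - 7*w + 60) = (w - 5)^2*(w^2 - w - 12) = (w - 5)^2*(w - 4)*(w + 3)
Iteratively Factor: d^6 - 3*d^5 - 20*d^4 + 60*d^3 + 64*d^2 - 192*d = (d - 3)*(d^5 - 20*d^3 + 64*d) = (d - 4)*(d - 3)*(d^4 + 4*d^3 - 4*d^2 - 16*d) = (d - 4)*(d - 3)*(d + 2)*(d^3 + 2*d^2 - 8*d) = d*(d - 4)*(d - 3)*(d + 2)*(d^2 + 2*d - 8) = d*(d - 4)*(d - 3)*(d + 2)*(d + 4)*(d - 2)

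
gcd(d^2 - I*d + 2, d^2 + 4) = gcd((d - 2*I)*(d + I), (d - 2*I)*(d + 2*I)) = d - 2*I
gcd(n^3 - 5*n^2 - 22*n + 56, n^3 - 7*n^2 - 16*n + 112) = n^2 - 3*n - 28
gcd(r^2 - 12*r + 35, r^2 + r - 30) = r - 5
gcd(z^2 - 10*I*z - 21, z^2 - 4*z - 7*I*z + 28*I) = z - 7*I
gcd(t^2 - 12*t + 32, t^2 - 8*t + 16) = t - 4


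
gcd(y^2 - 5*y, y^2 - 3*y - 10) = y - 5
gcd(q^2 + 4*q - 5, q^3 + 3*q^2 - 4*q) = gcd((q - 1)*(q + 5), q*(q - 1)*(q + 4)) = q - 1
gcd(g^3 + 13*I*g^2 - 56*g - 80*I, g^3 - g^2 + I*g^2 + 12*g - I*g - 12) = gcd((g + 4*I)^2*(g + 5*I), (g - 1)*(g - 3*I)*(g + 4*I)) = g + 4*I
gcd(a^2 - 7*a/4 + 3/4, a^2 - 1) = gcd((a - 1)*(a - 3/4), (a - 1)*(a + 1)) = a - 1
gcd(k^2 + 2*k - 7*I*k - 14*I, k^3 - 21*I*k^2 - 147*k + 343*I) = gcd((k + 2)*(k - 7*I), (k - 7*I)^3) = k - 7*I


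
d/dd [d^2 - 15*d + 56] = 2*d - 15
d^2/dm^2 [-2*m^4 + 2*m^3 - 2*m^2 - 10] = -24*m^2 + 12*m - 4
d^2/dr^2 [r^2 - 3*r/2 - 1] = 2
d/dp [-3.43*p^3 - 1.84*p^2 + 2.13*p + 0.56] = -10.29*p^2 - 3.68*p + 2.13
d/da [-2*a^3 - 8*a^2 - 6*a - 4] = -6*a^2 - 16*a - 6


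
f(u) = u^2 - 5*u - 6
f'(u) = 2*u - 5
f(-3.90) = 28.71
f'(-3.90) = -12.80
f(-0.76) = -1.62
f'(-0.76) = -6.52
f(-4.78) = 40.75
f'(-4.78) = -14.56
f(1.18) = -10.51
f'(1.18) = -2.64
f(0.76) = -9.22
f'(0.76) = -3.48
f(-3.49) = 23.63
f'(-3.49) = -11.98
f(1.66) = -11.54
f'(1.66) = -1.68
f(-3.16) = 19.79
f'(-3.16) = -11.32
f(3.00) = -12.00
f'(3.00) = 1.00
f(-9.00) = 120.00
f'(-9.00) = -23.00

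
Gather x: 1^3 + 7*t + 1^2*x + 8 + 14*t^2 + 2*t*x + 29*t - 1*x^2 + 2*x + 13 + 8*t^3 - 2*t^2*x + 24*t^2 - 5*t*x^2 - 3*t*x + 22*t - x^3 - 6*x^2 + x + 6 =8*t^3 + 38*t^2 + 58*t - x^3 + x^2*(-5*t - 7) + x*(-2*t^2 - t + 4) + 28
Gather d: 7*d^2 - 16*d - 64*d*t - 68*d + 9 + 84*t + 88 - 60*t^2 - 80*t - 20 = 7*d^2 + d*(-64*t - 84) - 60*t^2 + 4*t + 77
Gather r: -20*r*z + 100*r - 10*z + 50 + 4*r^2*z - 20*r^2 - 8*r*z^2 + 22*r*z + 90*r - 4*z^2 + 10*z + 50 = r^2*(4*z - 20) + r*(-8*z^2 + 2*z + 190) - 4*z^2 + 100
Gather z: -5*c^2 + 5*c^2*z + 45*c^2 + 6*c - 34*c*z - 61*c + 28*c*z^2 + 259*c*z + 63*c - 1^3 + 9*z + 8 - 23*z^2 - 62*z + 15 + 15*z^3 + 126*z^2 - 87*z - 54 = 40*c^2 + 8*c + 15*z^3 + z^2*(28*c + 103) + z*(5*c^2 + 225*c - 140) - 32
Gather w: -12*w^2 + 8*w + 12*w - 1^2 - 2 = -12*w^2 + 20*w - 3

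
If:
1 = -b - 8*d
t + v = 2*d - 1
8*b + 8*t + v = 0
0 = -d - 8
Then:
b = 63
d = -8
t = -487/7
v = 368/7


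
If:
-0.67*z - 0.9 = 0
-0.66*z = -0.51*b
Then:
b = -1.74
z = -1.34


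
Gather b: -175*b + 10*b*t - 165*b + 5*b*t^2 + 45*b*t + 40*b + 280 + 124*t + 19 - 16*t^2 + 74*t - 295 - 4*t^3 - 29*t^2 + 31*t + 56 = b*(5*t^2 + 55*t - 300) - 4*t^3 - 45*t^2 + 229*t + 60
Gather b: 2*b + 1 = 2*b + 1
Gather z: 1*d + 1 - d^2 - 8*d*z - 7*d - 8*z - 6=-d^2 - 6*d + z*(-8*d - 8) - 5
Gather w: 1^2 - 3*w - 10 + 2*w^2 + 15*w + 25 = 2*w^2 + 12*w + 16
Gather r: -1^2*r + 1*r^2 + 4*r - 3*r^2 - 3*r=-2*r^2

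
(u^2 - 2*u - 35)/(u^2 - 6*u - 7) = (u + 5)/(u + 1)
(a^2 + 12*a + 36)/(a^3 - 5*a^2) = (a^2 + 12*a + 36)/(a^2*(a - 5))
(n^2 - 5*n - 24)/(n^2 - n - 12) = (n - 8)/(n - 4)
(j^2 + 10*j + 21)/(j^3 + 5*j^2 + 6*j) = (j + 7)/(j*(j + 2))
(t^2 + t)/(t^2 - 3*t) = (t + 1)/(t - 3)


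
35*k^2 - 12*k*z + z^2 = (-7*k + z)*(-5*k + z)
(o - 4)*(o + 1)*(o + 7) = o^3 + 4*o^2 - 25*o - 28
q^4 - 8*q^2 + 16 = (q - 2)^2*(q + 2)^2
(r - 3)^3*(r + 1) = r^4 - 8*r^3 + 18*r^2 - 27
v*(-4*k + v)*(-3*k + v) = 12*k^2*v - 7*k*v^2 + v^3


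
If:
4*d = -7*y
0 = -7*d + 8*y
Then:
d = 0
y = 0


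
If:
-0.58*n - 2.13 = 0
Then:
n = -3.67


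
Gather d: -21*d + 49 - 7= 42 - 21*d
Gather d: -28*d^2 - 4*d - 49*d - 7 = -28*d^2 - 53*d - 7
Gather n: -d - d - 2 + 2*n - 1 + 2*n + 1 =-2*d + 4*n - 2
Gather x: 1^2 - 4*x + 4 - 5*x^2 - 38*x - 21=-5*x^2 - 42*x - 16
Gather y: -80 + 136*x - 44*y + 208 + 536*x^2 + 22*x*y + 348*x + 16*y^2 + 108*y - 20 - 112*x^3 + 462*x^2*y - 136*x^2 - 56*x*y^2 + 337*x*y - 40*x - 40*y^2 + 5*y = -112*x^3 + 400*x^2 + 444*x + y^2*(-56*x - 24) + y*(462*x^2 + 359*x + 69) + 108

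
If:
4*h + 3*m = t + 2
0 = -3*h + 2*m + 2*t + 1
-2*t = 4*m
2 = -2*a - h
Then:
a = -15/14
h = 1/7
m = 2/7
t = -4/7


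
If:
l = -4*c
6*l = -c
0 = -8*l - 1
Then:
No Solution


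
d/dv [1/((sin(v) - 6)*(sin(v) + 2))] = 2*(2 - sin(v))*cos(v)/((sin(v) - 6)^2*(sin(v) + 2)^2)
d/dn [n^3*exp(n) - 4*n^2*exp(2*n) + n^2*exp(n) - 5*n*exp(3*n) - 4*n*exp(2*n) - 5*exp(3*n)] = (n^3 - 8*n^2*exp(n) + 4*n^2 - 15*n*exp(2*n) - 16*n*exp(n) + 2*n - 20*exp(2*n) - 4*exp(n))*exp(n)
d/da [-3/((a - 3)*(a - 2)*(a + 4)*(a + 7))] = 6*(2*a^3 + 9*a^2 - 21*a - 37)/(a^8 + 12*a^7 - 6*a^6 - 400*a^5 - 111*a^4 + 5124*a^3 - 1580*a^2 - 24864*a + 28224)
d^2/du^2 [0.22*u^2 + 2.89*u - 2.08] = 0.440000000000000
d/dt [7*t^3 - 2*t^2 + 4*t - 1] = 21*t^2 - 4*t + 4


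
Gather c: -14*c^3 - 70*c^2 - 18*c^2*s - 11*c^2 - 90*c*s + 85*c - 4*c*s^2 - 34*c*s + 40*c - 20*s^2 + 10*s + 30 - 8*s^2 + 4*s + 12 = -14*c^3 + c^2*(-18*s - 81) + c*(-4*s^2 - 124*s + 125) - 28*s^2 + 14*s + 42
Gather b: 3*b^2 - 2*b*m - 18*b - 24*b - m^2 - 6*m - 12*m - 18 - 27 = 3*b^2 + b*(-2*m - 42) - m^2 - 18*m - 45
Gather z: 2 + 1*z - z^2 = -z^2 + z + 2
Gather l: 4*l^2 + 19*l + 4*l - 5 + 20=4*l^2 + 23*l + 15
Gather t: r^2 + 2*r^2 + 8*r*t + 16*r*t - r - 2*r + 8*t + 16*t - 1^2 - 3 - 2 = 3*r^2 - 3*r + t*(24*r + 24) - 6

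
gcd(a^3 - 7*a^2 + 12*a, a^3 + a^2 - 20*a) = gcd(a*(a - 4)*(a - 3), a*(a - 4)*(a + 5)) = a^2 - 4*a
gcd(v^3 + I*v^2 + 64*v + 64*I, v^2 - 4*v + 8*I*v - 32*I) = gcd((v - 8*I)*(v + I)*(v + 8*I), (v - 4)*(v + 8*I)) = v + 8*I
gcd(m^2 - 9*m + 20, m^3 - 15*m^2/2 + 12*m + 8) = m - 4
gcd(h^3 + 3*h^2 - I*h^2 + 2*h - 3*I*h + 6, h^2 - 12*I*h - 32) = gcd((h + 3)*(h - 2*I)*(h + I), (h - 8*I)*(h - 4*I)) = 1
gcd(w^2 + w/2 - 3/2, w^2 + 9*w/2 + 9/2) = w + 3/2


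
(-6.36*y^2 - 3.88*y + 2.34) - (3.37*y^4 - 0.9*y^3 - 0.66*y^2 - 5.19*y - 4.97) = -3.37*y^4 + 0.9*y^3 - 5.7*y^2 + 1.31*y + 7.31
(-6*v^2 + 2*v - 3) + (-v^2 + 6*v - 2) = -7*v^2 + 8*v - 5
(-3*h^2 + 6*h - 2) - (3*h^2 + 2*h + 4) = -6*h^2 + 4*h - 6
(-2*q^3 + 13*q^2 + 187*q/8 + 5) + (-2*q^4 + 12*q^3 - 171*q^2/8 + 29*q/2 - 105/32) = -2*q^4 + 10*q^3 - 67*q^2/8 + 303*q/8 + 55/32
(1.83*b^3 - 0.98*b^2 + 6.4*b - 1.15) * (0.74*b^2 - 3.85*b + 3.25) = 1.3542*b^5 - 7.7707*b^4 + 14.4565*b^3 - 28.676*b^2 + 25.2275*b - 3.7375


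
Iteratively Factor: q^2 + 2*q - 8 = (q - 2)*(q + 4)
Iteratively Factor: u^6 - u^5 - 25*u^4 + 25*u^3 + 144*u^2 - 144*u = (u - 4)*(u^5 + 3*u^4 - 13*u^3 - 27*u^2 + 36*u) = (u - 4)*(u + 4)*(u^4 - u^3 - 9*u^2 + 9*u) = u*(u - 4)*(u + 4)*(u^3 - u^2 - 9*u + 9) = u*(u - 4)*(u + 3)*(u + 4)*(u^2 - 4*u + 3) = u*(u - 4)*(u - 3)*(u + 3)*(u + 4)*(u - 1)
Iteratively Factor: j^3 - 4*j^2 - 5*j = (j + 1)*(j^2 - 5*j) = j*(j + 1)*(j - 5)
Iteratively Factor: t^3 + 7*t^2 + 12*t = (t)*(t^2 + 7*t + 12) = t*(t + 3)*(t + 4)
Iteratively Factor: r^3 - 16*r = (r - 4)*(r^2 + 4*r) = (r - 4)*(r + 4)*(r)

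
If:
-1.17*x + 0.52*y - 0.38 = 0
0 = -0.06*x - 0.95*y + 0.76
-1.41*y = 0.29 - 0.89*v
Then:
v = 1.59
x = 0.03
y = 0.80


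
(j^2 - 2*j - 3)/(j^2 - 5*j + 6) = (j + 1)/(j - 2)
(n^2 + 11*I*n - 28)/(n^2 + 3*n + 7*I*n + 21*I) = (n + 4*I)/(n + 3)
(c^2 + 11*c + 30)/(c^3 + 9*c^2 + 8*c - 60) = 1/(c - 2)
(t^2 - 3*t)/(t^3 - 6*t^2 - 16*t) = (3 - t)/(-t^2 + 6*t + 16)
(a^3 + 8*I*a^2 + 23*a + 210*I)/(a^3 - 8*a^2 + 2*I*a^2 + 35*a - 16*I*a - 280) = (a + 6*I)/(a - 8)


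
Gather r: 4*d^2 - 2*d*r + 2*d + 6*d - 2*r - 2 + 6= 4*d^2 + 8*d + r*(-2*d - 2) + 4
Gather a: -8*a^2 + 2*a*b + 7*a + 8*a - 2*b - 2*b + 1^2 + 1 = -8*a^2 + a*(2*b + 15) - 4*b + 2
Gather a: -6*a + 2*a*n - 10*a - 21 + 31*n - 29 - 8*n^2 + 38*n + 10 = a*(2*n - 16) - 8*n^2 + 69*n - 40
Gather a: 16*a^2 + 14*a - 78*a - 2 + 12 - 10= 16*a^2 - 64*a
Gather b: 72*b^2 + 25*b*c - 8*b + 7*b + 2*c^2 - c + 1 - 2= 72*b^2 + b*(25*c - 1) + 2*c^2 - c - 1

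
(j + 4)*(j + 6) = j^2 + 10*j + 24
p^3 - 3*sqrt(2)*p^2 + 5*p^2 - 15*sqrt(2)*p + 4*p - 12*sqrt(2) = (p + 1)*(p + 4)*(p - 3*sqrt(2))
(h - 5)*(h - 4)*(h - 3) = h^3 - 12*h^2 + 47*h - 60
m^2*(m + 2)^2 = m^4 + 4*m^3 + 4*m^2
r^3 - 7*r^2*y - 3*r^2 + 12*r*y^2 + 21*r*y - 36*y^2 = (r - 3)*(r - 4*y)*(r - 3*y)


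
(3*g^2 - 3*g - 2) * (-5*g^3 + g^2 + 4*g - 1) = -15*g^5 + 18*g^4 + 19*g^3 - 17*g^2 - 5*g + 2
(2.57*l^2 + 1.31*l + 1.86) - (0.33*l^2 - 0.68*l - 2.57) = 2.24*l^2 + 1.99*l + 4.43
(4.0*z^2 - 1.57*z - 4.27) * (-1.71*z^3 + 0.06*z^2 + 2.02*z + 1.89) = -6.84*z^5 + 2.9247*z^4 + 15.2875*z^3 + 4.1324*z^2 - 11.5927*z - 8.0703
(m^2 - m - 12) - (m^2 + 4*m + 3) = -5*m - 15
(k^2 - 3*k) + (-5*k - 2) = k^2 - 8*k - 2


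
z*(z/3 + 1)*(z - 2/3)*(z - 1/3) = z^4/3 + 2*z^3/3 - 25*z^2/27 + 2*z/9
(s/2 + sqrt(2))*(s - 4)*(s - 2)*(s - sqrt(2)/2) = s^4/2 - 3*s^3 + 3*sqrt(2)*s^3/4 - 9*sqrt(2)*s^2/2 + 3*s^2 + 6*s + 6*sqrt(2)*s - 8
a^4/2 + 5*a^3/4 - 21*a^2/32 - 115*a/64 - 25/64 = (a/2 + 1/2)*(a - 5/4)*(a + 1/4)*(a + 5/2)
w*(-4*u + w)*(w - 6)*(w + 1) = -4*u*w^3 + 20*u*w^2 + 24*u*w + w^4 - 5*w^3 - 6*w^2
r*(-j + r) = -j*r + r^2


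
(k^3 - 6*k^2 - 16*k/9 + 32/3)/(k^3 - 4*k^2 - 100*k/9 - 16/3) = (3*k - 4)/(3*k + 2)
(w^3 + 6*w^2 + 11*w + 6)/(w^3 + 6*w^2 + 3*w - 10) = (w^2 + 4*w + 3)/(w^2 + 4*w - 5)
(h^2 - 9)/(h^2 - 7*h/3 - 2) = 3*(h + 3)/(3*h + 2)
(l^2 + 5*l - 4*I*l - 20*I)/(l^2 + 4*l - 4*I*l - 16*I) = (l + 5)/(l + 4)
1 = 1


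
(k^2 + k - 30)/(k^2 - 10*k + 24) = (k^2 + k - 30)/(k^2 - 10*k + 24)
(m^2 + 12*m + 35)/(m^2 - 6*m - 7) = (m^2 + 12*m + 35)/(m^2 - 6*m - 7)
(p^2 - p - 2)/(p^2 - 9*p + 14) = (p + 1)/(p - 7)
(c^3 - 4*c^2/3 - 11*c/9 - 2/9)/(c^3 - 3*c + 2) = (9*c^3 - 12*c^2 - 11*c - 2)/(9*(c^3 - 3*c + 2))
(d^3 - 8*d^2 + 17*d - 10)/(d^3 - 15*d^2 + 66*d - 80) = (d - 1)/(d - 8)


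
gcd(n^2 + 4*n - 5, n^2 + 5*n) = n + 5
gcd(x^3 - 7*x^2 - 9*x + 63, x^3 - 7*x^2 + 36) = x - 3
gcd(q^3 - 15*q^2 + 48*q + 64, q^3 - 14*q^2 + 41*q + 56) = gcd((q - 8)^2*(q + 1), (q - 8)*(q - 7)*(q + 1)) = q^2 - 7*q - 8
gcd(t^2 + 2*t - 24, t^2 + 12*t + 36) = t + 6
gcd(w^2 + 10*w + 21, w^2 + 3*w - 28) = w + 7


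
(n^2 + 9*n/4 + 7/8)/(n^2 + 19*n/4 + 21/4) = (n + 1/2)/(n + 3)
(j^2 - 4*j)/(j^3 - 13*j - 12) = j/(j^2 + 4*j + 3)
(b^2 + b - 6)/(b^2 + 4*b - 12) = (b + 3)/(b + 6)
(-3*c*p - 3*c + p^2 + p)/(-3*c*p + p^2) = (p + 1)/p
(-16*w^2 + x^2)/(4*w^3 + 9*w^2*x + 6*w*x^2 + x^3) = (-4*w + x)/(w^2 + 2*w*x + x^2)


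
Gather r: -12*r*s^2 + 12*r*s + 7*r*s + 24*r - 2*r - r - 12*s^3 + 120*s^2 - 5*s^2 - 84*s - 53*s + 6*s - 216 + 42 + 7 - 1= r*(-12*s^2 + 19*s + 21) - 12*s^3 + 115*s^2 - 131*s - 168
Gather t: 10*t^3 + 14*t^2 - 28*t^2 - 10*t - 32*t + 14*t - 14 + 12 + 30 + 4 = 10*t^3 - 14*t^2 - 28*t + 32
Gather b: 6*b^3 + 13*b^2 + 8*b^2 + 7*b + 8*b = 6*b^3 + 21*b^2 + 15*b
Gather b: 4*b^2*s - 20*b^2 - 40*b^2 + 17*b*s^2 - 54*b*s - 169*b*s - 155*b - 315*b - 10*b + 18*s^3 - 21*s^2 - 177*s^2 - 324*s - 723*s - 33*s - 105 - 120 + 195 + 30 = b^2*(4*s - 60) + b*(17*s^2 - 223*s - 480) + 18*s^3 - 198*s^2 - 1080*s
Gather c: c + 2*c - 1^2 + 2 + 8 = 3*c + 9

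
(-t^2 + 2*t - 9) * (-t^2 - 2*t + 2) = t^4 + 3*t^2 + 22*t - 18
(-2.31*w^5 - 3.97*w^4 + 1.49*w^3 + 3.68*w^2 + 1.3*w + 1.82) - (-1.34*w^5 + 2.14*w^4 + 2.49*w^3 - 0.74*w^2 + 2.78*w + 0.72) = -0.97*w^5 - 6.11*w^4 - 1.0*w^3 + 4.42*w^2 - 1.48*w + 1.1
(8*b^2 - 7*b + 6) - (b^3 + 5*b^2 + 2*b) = -b^3 + 3*b^2 - 9*b + 6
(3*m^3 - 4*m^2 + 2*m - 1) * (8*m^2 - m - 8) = 24*m^5 - 35*m^4 - 4*m^3 + 22*m^2 - 15*m + 8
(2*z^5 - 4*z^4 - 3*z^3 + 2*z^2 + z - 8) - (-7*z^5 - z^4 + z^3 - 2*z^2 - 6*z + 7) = 9*z^5 - 3*z^4 - 4*z^3 + 4*z^2 + 7*z - 15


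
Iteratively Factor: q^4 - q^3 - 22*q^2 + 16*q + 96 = (q - 4)*(q^3 + 3*q^2 - 10*q - 24) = (q - 4)*(q - 3)*(q^2 + 6*q + 8) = (q - 4)*(q - 3)*(q + 4)*(q + 2)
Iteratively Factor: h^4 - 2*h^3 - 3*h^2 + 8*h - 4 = (h + 2)*(h^3 - 4*h^2 + 5*h - 2) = (h - 1)*(h + 2)*(h^2 - 3*h + 2) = (h - 2)*(h - 1)*(h + 2)*(h - 1)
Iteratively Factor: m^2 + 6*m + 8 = (m + 4)*(m + 2)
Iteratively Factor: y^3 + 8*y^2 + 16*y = (y)*(y^2 + 8*y + 16) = y*(y + 4)*(y + 4)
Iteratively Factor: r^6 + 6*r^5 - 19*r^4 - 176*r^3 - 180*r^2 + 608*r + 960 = (r - 2)*(r^5 + 8*r^4 - 3*r^3 - 182*r^2 - 544*r - 480) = (r - 2)*(r + 4)*(r^4 + 4*r^3 - 19*r^2 - 106*r - 120) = (r - 2)*(r + 2)*(r + 4)*(r^3 + 2*r^2 - 23*r - 60) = (r - 5)*(r - 2)*(r + 2)*(r + 4)*(r^2 + 7*r + 12) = (r - 5)*(r - 2)*(r + 2)*(r + 4)^2*(r + 3)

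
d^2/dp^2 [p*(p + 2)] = 2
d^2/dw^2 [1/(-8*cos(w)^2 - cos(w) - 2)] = (256*sin(w)^4 - 65*sin(w)^2 - 32*cos(w) + 6*cos(3*w) - 161)/(-8*sin(w)^2 + cos(w) + 10)^3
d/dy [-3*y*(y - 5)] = 15 - 6*y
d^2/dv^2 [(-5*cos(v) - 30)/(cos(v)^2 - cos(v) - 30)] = 5*(-9*sin(v)^4*cos(v) - 25*sin(v)^4 + 710*sin(v)^2 - 1391*cos(v)/2 - 42*cos(3*v) + cos(5*v)/2 - 373)/(sin(v)^2 + cos(v) + 29)^3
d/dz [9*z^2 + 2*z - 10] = 18*z + 2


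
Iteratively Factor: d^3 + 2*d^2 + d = (d + 1)*(d^2 + d) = d*(d + 1)*(d + 1)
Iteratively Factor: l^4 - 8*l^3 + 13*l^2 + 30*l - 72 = (l - 4)*(l^3 - 4*l^2 - 3*l + 18) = (l - 4)*(l + 2)*(l^2 - 6*l + 9) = (l - 4)*(l - 3)*(l + 2)*(l - 3)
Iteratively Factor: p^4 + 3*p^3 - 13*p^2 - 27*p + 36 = (p + 3)*(p^3 - 13*p + 12) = (p + 3)*(p + 4)*(p^2 - 4*p + 3) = (p - 3)*(p + 3)*(p + 4)*(p - 1)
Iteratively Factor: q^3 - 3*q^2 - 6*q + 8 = (q - 1)*(q^2 - 2*q - 8) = (q - 1)*(q + 2)*(q - 4)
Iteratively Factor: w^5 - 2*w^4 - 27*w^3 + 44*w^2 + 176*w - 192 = (w - 1)*(w^4 - w^3 - 28*w^2 + 16*w + 192) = (w - 4)*(w - 1)*(w^3 + 3*w^2 - 16*w - 48) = (w - 4)*(w - 1)*(w + 3)*(w^2 - 16) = (w - 4)^2*(w - 1)*(w + 3)*(w + 4)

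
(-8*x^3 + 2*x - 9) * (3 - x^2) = 8*x^5 - 26*x^3 + 9*x^2 + 6*x - 27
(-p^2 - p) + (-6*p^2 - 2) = -7*p^2 - p - 2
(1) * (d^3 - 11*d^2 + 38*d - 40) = d^3 - 11*d^2 + 38*d - 40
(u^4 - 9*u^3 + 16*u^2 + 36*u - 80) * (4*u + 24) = 4*u^5 - 12*u^4 - 152*u^3 + 528*u^2 + 544*u - 1920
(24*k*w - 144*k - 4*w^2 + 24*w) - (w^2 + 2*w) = 24*k*w - 144*k - 5*w^2 + 22*w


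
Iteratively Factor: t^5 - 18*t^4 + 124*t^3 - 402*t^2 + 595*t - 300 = (t - 5)*(t^4 - 13*t^3 + 59*t^2 - 107*t + 60) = (t - 5)*(t - 4)*(t^3 - 9*t^2 + 23*t - 15) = (t - 5)^2*(t - 4)*(t^2 - 4*t + 3) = (t - 5)^2*(t - 4)*(t - 1)*(t - 3)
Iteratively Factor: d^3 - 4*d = (d - 2)*(d^2 + 2*d) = (d - 2)*(d + 2)*(d)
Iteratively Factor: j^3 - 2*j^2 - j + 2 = (j + 1)*(j^2 - 3*j + 2) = (j - 2)*(j + 1)*(j - 1)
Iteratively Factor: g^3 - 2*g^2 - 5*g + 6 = (g + 2)*(g^2 - 4*g + 3) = (g - 1)*(g + 2)*(g - 3)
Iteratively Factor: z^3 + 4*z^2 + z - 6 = (z + 2)*(z^2 + 2*z - 3) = (z - 1)*(z + 2)*(z + 3)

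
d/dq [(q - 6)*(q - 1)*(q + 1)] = 3*q^2 - 12*q - 1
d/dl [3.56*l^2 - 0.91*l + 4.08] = 7.12*l - 0.91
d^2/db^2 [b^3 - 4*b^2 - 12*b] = 6*b - 8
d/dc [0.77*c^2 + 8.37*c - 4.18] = 1.54*c + 8.37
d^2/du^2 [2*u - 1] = 0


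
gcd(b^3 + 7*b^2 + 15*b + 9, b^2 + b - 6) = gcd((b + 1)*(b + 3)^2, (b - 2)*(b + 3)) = b + 3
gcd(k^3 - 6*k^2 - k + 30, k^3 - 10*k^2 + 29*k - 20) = k - 5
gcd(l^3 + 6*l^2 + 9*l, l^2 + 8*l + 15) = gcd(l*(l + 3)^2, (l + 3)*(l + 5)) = l + 3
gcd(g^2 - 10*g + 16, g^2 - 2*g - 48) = g - 8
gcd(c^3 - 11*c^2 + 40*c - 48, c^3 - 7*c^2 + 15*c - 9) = c - 3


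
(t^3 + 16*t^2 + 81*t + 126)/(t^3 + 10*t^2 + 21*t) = (t + 6)/t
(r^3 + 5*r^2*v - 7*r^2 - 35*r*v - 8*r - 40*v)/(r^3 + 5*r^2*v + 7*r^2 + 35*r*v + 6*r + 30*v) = (r - 8)/(r + 6)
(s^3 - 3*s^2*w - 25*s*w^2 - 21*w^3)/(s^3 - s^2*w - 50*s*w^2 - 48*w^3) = (s^2 - 4*s*w - 21*w^2)/(s^2 - 2*s*w - 48*w^2)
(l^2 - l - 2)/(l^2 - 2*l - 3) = (l - 2)/(l - 3)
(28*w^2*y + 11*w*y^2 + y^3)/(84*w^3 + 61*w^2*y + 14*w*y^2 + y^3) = y/(3*w + y)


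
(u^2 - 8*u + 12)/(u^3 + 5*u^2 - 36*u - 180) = (u - 2)/(u^2 + 11*u + 30)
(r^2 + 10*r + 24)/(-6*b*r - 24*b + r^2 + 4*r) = (r + 6)/(-6*b + r)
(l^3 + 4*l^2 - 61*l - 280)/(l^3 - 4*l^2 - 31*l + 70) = (l^2 - l - 56)/(l^2 - 9*l + 14)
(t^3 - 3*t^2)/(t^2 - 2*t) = t*(t - 3)/(t - 2)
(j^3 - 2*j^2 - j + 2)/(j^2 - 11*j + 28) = (j^3 - 2*j^2 - j + 2)/(j^2 - 11*j + 28)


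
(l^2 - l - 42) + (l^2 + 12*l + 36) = 2*l^2 + 11*l - 6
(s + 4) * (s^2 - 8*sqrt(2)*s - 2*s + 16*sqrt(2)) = s^3 - 8*sqrt(2)*s^2 + 2*s^2 - 16*sqrt(2)*s - 8*s + 64*sqrt(2)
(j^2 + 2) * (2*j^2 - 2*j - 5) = 2*j^4 - 2*j^3 - j^2 - 4*j - 10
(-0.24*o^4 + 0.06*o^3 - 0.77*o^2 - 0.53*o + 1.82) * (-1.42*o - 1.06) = 0.3408*o^5 + 0.1692*o^4 + 1.0298*o^3 + 1.5688*o^2 - 2.0226*o - 1.9292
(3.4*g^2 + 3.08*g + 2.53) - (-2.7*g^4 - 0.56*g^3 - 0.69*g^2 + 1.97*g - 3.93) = 2.7*g^4 + 0.56*g^3 + 4.09*g^2 + 1.11*g + 6.46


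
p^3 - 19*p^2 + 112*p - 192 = (p - 8)^2*(p - 3)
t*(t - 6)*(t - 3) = t^3 - 9*t^2 + 18*t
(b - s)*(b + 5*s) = b^2 + 4*b*s - 5*s^2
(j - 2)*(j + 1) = j^2 - j - 2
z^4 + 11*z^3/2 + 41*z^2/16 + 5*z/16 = z*(z + 1/4)^2*(z + 5)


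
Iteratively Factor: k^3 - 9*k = (k - 3)*(k^2 + 3*k) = k*(k - 3)*(k + 3)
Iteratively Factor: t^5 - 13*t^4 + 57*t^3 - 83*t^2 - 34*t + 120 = (t - 4)*(t^4 - 9*t^3 + 21*t^2 + t - 30) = (t - 4)*(t - 2)*(t^3 - 7*t^2 + 7*t + 15) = (t - 4)*(t - 3)*(t - 2)*(t^2 - 4*t - 5) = (t - 4)*(t - 3)*(t - 2)*(t + 1)*(t - 5)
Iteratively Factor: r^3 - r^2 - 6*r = (r + 2)*(r^2 - 3*r) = (r - 3)*(r + 2)*(r)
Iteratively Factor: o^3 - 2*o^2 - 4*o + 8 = (o + 2)*(o^2 - 4*o + 4) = (o - 2)*(o + 2)*(o - 2)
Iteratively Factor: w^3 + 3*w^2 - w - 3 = (w + 1)*(w^2 + 2*w - 3) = (w + 1)*(w + 3)*(w - 1)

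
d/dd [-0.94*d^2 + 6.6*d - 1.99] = 6.6 - 1.88*d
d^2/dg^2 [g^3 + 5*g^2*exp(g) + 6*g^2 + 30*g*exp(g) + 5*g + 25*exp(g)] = 5*g^2*exp(g) + 50*g*exp(g) + 6*g + 95*exp(g) + 12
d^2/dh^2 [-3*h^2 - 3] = -6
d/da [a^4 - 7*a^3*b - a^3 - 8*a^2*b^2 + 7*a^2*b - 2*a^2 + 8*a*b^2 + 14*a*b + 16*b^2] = 4*a^3 - 21*a^2*b - 3*a^2 - 16*a*b^2 + 14*a*b - 4*a + 8*b^2 + 14*b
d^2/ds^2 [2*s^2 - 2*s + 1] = 4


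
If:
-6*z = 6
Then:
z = -1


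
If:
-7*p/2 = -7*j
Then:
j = p/2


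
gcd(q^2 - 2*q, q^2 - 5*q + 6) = q - 2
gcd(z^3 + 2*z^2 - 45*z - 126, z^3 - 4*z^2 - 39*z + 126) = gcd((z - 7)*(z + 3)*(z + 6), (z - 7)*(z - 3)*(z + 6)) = z^2 - z - 42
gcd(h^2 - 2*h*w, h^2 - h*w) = h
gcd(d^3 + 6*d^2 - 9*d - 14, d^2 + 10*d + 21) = d + 7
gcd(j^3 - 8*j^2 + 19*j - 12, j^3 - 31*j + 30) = j - 1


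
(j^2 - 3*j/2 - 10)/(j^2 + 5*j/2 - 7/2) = (2*j^2 - 3*j - 20)/(2*j^2 + 5*j - 7)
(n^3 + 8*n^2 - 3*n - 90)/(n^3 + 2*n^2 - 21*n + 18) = (n + 5)/(n - 1)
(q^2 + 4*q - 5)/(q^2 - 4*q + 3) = (q + 5)/(q - 3)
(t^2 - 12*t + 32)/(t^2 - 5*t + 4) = (t - 8)/(t - 1)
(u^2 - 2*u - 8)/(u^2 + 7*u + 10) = (u - 4)/(u + 5)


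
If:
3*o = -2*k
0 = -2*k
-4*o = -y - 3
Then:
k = 0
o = 0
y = -3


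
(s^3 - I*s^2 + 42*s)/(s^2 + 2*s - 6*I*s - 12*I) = s*(s^2 - I*s + 42)/(s^2 + 2*s - 6*I*s - 12*I)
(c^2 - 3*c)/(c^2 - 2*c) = (c - 3)/(c - 2)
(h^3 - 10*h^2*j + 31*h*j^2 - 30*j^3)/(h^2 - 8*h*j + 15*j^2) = h - 2*j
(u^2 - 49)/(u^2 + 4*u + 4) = (u^2 - 49)/(u^2 + 4*u + 4)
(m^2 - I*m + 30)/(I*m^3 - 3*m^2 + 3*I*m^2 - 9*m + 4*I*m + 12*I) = (-I*m^2 - m - 30*I)/(m^3 + 3*m^2*(1 + I) + m*(4 + 9*I) + 12)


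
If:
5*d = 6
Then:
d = 6/5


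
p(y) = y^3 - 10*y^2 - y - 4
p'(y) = 3*y^2 - 20*y - 1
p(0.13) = -4.30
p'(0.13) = -3.55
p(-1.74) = -37.80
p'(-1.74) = 42.88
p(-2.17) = -59.14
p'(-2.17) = 56.53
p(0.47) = -6.58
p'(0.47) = -9.74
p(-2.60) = -86.58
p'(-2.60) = 71.28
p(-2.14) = -57.46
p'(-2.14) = 55.54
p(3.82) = -98.00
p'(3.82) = -33.62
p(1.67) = -28.90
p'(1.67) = -26.03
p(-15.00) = -5614.00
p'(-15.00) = 974.00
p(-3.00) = -118.00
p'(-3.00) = 86.00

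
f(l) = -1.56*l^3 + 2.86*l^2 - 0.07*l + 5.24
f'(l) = -4.68*l^2 + 5.72*l - 0.07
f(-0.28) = 5.52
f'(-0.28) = -2.04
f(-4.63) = 221.71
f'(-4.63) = -126.88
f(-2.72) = 57.98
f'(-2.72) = -50.25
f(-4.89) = 256.38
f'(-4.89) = -139.95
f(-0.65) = 6.92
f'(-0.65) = -5.77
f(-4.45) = 199.66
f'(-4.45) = -118.20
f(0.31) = 5.45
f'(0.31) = 1.25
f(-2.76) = 60.02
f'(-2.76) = -51.51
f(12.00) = -2279.44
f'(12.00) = -605.35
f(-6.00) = 445.58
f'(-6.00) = -202.87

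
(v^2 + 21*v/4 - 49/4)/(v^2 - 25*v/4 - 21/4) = (-4*v^2 - 21*v + 49)/(-4*v^2 + 25*v + 21)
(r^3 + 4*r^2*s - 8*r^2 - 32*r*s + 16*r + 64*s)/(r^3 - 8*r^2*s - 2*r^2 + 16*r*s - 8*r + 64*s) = (r^2 + 4*r*s - 4*r - 16*s)/(r^2 - 8*r*s + 2*r - 16*s)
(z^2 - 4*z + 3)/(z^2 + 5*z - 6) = (z - 3)/(z + 6)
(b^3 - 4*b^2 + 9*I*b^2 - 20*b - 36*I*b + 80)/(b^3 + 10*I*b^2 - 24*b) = (b^2 + b*(-4 + 5*I) - 20*I)/(b*(b + 6*I))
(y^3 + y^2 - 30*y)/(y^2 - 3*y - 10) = y*(y + 6)/(y + 2)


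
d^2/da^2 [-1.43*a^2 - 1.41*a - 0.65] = -2.86000000000000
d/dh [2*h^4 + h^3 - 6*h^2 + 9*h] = 8*h^3 + 3*h^2 - 12*h + 9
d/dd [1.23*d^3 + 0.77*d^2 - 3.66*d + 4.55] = 3.69*d^2 + 1.54*d - 3.66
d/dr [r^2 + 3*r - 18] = 2*r + 3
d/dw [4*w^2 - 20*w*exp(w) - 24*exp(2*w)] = -20*w*exp(w) + 8*w - 48*exp(2*w) - 20*exp(w)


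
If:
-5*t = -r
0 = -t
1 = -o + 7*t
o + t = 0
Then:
No Solution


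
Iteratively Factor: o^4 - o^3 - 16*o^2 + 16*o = (o)*(o^3 - o^2 - 16*o + 16) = o*(o - 1)*(o^2 - 16) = o*(o - 1)*(o + 4)*(o - 4)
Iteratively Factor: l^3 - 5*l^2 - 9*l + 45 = (l - 3)*(l^2 - 2*l - 15) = (l - 3)*(l + 3)*(l - 5)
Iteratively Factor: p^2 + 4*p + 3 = (p + 1)*(p + 3)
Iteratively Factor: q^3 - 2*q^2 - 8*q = (q)*(q^2 - 2*q - 8) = q*(q + 2)*(q - 4)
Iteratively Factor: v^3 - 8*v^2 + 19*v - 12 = (v - 3)*(v^2 - 5*v + 4) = (v - 4)*(v - 3)*(v - 1)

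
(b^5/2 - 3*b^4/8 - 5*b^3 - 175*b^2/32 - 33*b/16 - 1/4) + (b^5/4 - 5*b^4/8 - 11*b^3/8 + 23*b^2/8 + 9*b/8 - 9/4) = 3*b^5/4 - b^4 - 51*b^3/8 - 83*b^2/32 - 15*b/16 - 5/2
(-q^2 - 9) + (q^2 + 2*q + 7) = 2*q - 2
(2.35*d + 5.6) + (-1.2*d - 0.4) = 1.15*d + 5.2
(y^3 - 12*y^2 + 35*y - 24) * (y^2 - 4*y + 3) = y^5 - 16*y^4 + 86*y^3 - 200*y^2 + 201*y - 72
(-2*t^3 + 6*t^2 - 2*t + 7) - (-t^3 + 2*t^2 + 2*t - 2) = -t^3 + 4*t^2 - 4*t + 9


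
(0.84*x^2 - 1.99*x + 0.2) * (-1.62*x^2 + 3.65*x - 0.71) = -1.3608*x^4 + 6.2898*x^3 - 8.1839*x^2 + 2.1429*x - 0.142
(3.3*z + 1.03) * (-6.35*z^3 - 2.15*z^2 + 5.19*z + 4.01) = -20.955*z^4 - 13.6355*z^3 + 14.9125*z^2 + 18.5787*z + 4.1303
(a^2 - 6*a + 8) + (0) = a^2 - 6*a + 8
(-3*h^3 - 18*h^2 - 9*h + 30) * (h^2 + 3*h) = -3*h^5 - 27*h^4 - 63*h^3 + 3*h^2 + 90*h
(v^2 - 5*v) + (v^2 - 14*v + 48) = 2*v^2 - 19*v + 48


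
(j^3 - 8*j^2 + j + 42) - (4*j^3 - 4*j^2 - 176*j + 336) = -3*j^3 - 4*j^2 + 177*j - 294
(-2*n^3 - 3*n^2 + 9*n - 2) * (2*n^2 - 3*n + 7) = -4*n^5 + 13*n^3 - 52*n^2 + 69*n - 14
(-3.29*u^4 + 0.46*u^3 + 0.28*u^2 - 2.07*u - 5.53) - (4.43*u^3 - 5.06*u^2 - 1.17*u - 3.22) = -3.29*u^4 - 3.97*u^3 + 5.34*u^2 - 0.9*u - 2.31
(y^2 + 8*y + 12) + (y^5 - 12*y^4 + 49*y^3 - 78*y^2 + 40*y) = y^5 - 12*y^4 + 49*y^3 - 77*y^2 + 48*y + 12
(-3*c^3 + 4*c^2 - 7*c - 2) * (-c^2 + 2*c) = 3*c^5 - 10*c^4 + 15*c^3 - 12*c^2 - 4*c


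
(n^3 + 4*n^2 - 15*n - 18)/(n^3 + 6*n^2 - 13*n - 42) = (n^2 + 7*n + 6)/(n^2 + 9*n + 14)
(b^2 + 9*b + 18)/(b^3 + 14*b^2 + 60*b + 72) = (b + 3)/(b^2 + 8*b + 12)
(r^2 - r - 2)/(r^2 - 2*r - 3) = (r - 2)/(r - 3)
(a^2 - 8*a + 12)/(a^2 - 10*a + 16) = (a - 6)/(a - 8)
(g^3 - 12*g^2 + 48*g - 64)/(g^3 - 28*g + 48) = (g^2 - 8*g + 16)/(g^2 + 4*g - 12)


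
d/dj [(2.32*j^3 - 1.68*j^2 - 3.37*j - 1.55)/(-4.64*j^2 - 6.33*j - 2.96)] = (-10.7648*j^4 - 29.3712*j^3 - 25.604*j^2 - 4.4384*j + 0.1637)/(21.5296*j^4 + 58.7424*j^3 + 67.5377*j^2 + 37.4736*j + 8.7616)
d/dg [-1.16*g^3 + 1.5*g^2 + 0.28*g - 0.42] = -3.48*g^2 + 3.0*g + 0.28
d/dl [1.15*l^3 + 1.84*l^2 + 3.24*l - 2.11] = 3.45*l^2 + 3.68*l + 3.24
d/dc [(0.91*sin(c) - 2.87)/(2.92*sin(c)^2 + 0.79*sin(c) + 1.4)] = (-2.6572*sin(c)^2 + 16.7608*sin(c) + 3.5413)*cos(c)/(8.5264*sin(c)^4 + 4.6136*sin(c)^3 + 8.8001*sin(c)^2 + 2.212*sin(c) + 1.96)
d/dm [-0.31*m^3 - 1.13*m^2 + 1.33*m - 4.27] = -0.93*m^2 - 2.26*m + 1.33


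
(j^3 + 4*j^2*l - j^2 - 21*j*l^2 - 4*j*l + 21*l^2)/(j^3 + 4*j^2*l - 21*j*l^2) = (j - 1)/j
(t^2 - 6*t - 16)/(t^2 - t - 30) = (-t^2 + 6*t + 16)/(-t^2 + t + 30)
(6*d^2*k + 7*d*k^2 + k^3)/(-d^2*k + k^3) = (-6*d - k)/(d - k)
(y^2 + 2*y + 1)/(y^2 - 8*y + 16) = (y^2 + 2*y + 1)/(y^2 - 8*y + 16)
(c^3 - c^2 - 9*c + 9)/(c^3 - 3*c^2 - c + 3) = (c + 3)/(c + 1)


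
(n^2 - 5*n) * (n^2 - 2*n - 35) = n^4 - 7*n^3 - 25*n^2 + 175*n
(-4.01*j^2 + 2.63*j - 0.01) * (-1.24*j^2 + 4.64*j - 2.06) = 4.9724*j^4 - 21.8676*j^3 + 20.4762*j^2 - 5.4642*j + 0.0206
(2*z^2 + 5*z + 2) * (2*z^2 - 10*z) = 4*z^4 - 10*z^3 - 46*z^2 - 20*z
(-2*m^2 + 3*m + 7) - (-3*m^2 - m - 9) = m^2 + 4*m + 16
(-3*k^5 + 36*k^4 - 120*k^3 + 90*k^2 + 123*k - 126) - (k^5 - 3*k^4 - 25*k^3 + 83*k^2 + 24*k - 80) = -4*k^5 + 39*k^4 - 95*k^3 + 7*k^2 + 99*k - 46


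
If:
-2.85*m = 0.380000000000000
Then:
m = -0.13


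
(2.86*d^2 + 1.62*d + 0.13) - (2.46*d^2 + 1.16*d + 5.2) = 0.4*d^2 + 0.46*d - 5.07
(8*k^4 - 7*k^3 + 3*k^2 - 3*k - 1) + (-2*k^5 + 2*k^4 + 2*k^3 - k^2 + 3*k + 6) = -2*k^5 + 10*k^4 - 5*k^3 + 2*k^2 + 5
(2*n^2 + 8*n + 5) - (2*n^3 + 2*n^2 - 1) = -2*n^3 + 8*n + 6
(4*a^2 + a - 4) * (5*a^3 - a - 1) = 20*a^5 + 5*a^4 - 24*a^3 - 5*a^2 + 3*a + 4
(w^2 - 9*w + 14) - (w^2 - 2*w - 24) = 38 - 7*w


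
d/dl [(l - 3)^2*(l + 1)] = (l - 3)*(3*l - 1)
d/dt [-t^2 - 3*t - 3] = -2*t - 3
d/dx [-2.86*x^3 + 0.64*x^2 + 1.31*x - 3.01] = -8.58*x^2 + 1.28*x + 1.31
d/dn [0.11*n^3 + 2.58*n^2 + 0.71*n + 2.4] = 0.33*n^2 + 5.16*n + 0.71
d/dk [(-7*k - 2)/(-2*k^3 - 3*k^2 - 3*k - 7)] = (-28*k^3 - 33*k^2 - 12*k + 43)/(4*k^6 + 12*k^5 + 21*k^4 + 46*k^3 + 51*k^2 + 42*k + 49)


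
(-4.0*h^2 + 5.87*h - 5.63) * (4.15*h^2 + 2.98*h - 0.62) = -16.6*h^4 + 12.4405*h^3 - 3.3919*h^2 - 20.4168*h + 3.4906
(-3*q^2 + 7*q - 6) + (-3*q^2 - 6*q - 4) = -6*q^2 + q - 10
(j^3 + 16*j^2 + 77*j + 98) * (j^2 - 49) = j^5 + 16*j^4 + 28*j^3 - 686*j^2 - 3773*j - 4802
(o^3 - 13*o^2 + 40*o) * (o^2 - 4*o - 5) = o^5 - 17*o^4 + 87*o^3 - 95*o^2 - 200*o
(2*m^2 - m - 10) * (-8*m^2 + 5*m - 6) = -16*m^4 + 18*m^3 + 63*m^2 - 44*m + 60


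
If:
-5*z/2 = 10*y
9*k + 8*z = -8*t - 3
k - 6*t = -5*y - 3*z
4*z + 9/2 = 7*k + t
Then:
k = 283/899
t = -223/1798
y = 136/899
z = -544/899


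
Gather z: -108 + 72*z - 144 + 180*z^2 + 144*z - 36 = 180*z^2 + 216*z - 288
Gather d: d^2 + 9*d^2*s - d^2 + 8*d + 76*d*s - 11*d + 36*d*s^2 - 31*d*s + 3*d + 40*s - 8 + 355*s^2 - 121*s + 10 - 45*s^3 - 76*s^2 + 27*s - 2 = 9*d^2*s + d*(36*s^2 + 45*s) - 45*s^3 + 279*s^2 - 54*s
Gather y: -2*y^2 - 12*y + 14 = -2*y^2 - 12*y + 14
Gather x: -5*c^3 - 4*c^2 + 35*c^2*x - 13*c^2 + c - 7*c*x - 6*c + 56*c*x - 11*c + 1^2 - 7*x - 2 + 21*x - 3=-5*c^3 - 17*c^2 - 16*c + x*(35*c^2 + 49*c + 14) - 4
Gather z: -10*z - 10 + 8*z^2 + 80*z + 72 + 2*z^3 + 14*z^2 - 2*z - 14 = 2*z^3 + 22*z^2 + 68*z + 48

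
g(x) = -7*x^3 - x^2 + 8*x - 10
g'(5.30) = -592.49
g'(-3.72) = -275.17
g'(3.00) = -187.00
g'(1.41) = -36.57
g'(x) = -21*x^2 - 2*x + 8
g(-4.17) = 446.83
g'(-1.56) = -39.99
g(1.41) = -20.33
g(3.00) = -184.00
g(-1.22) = -8.54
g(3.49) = -291.82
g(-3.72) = 306.75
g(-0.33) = -12.50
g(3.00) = -184.00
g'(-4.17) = -348.83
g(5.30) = -1037.83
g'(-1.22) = -20.82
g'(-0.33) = 6.37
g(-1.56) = 1.66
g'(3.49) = -254.76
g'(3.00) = -187.00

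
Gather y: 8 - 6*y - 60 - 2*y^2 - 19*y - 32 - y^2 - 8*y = -3*y^2 - 33*y - 84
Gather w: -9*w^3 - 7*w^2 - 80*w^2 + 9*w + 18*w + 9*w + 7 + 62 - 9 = -9*w^3 - 87*w^2 + 36*w + 60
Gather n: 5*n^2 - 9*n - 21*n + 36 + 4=5*n^2 - 30*n + 40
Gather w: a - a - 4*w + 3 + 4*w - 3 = 0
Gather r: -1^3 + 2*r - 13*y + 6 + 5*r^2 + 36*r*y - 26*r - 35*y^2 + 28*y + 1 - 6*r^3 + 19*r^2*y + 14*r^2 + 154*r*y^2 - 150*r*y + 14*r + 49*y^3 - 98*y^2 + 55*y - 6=-6*r^3 + r^2*(19*y + 19) + r*(154*y^2 - 114*y - 10) + 49*y^3 - 133*y^2 + 70*y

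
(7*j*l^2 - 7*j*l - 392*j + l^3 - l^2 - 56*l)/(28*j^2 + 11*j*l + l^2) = (l^2 - l - 56)/(4*j + l)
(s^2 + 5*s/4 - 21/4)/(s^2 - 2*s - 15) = (s - 7/4)/(s - 5)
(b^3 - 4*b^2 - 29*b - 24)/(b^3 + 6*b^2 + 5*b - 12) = (b^2 - 7*b - 8)/(b^2 + 3*b - 4)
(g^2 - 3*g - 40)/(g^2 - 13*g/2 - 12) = 2*(g + 5)/(2*g + 3)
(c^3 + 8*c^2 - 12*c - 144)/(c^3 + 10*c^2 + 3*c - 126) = (c^2 + 2*c - 24)/(c^2 + 4*c - 21)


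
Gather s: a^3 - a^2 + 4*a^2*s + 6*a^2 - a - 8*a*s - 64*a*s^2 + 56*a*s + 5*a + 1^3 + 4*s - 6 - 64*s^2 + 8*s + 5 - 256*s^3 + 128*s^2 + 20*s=a^3 + 5*a^2 + 4*a - 256*s^3 + s^2*(64 - 64*a) + s*(4*a^2 + 48*a + 32)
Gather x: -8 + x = x - 8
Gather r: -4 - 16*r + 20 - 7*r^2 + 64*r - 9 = -7*r^2 + 48*r + 7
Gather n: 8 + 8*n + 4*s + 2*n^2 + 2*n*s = 2*n^2 + n*(2*s + 8) + 4*s + 8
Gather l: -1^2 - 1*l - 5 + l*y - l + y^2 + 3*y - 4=l*(y - 2) + y^2 + 3*y - 10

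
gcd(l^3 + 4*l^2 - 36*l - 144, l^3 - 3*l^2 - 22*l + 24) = l^2 - 2*l - 24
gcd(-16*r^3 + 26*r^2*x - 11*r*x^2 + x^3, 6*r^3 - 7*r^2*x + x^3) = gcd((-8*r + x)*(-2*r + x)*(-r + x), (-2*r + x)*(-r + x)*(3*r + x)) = 2*r^2 - 3*r*x + x^2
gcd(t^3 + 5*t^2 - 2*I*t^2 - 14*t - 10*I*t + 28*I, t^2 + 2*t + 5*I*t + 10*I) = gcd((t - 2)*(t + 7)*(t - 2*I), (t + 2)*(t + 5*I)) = 1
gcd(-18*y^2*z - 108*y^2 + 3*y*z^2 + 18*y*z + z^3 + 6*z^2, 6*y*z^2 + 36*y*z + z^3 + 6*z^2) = 6*y*z + 36*y + z^2 + 6*z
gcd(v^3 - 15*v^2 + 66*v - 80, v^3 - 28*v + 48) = v - 2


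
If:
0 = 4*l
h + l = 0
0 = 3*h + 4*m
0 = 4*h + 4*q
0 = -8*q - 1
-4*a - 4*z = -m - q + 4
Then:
No Solution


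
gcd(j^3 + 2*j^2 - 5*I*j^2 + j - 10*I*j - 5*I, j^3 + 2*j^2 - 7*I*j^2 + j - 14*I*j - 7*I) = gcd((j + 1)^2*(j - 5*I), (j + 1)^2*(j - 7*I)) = j^2 + 2*j + 1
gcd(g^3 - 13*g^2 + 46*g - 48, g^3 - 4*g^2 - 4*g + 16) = g - 2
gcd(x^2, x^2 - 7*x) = x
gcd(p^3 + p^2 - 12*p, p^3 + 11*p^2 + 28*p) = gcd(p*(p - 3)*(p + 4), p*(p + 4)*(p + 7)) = p^2 + 4*p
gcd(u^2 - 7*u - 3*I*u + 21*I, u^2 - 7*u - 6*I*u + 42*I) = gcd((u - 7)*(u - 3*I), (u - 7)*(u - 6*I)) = u - 7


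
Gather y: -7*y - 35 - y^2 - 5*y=-y^2 - 12*y - 35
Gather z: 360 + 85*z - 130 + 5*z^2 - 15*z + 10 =5*z^2 + 70*z + 240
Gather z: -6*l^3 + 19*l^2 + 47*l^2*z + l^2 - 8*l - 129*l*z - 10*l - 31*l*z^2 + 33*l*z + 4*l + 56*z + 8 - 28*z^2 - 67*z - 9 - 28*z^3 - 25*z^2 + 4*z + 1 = -6*l^3 + 20*l^2 - 14*l - 28*z^3 + z^2*(-31*l - 53) + z*(47*l^2 - 96*l - 7)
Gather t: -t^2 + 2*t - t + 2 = -t^2 + t + 2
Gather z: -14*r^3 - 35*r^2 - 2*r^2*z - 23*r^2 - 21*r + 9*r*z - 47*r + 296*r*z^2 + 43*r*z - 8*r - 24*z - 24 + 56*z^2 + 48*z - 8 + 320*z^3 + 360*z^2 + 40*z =-14*r^3 - 58*r^2 - 76*r + 320*z^3 + z^2*(296*r + 416) + z*(-2*r^2 + 52*r + 64) - 32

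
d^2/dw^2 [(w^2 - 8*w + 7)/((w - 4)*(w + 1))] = 2*(-5*w^3 + 33*w^2 - 159*w + 203)/(w^6 - 9*w^5 + 15*w^4 + 45*w^3 - 60*w^2 - 144*w - 64)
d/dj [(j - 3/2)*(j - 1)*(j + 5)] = 3*j^2 + 5*j - 11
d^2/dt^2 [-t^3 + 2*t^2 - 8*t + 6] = 4 - 6*t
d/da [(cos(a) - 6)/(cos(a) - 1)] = -5*sin(a)/(cos(a) - 1)^2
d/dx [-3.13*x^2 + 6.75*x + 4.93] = 6.75 - 6.26*x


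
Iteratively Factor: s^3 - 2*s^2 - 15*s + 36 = (s - 3)*(s^2 + s - 12) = (s - 3)*(s + 4)*(s - 3)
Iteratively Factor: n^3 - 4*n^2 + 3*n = (n)*(n^2 - 4*n + 3) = n*(n - 1)*(n - 3)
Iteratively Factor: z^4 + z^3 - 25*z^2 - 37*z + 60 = (z - 1)*(z^3 + 2*z^2 - 23*z - 60) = (z - 1)*(z + 3)*(z^2 - z - 20) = (z - 5)*(z - 1)*(z + 3)*(z + 4)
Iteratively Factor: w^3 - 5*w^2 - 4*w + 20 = (w - 5)*(w^2 - 4) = (w - 5)*(w + 2)*(w - 2)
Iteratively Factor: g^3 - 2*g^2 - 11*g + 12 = (g - 4)*(g^2 + 2*g - 3) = (g - 4)*(g - 1)*(g + 3)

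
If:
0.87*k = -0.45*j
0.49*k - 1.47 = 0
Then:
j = -5.80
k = 3.00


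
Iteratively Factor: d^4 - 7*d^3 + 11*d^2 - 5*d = (d - 1)*(d^3 - 6*d^2 + 5*d) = (d - 1)^2*(d^2 - 5*d) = d*(d - 1)^2*(d - 5)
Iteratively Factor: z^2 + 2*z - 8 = (z - 2)*(z + 4)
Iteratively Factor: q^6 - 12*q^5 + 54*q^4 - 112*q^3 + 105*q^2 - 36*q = (q)*(q^5 - 12*q^4 + 54*q^3 - 112*q^2 + 105*q - 36) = q*(q - 1)*(q^4 - 11*q^3 + 43*q^2 - 69*q + 36) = q*(q - 4)*(q - 1)*(q^3 - 7*q^2 + 15*q - 9) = q*(q - 4)*(q - 1)^2*(q^2 - 6*q + 9) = q*(q - 4)*(q - 3)*(q - 1)^2*(q - 3)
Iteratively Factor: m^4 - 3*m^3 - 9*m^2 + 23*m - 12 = (m + 3)*(m^3 - 6*m^2 + 9*m - 4) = (m - 4)*(m + 3)*(m^2 - 2*m + 1) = (m - 4)*(m - 1)*(m + 3)*(m - 1)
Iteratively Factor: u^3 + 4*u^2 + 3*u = (u)*(u^2 + 4*u + 3) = u*(u + 3)*(u + 1)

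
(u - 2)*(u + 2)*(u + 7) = u^3 + 7*u^2 - 4*u - 28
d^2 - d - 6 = (d - 3)*(d + 2)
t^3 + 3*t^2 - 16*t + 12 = (t - 2)*(t - 1)*(t + 6)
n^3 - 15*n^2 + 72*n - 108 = (n - 6)^2*(n - 3)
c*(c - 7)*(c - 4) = c^3 - 11*c^2 + 28*c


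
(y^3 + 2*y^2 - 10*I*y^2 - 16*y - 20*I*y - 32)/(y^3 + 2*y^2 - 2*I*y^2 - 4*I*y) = (y - 8*I)/y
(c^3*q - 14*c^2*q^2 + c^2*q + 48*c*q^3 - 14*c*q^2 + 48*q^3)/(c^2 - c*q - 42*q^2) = q*(-c^3 + 14*c^2*q - c^2 - 48*c*q^2 + 14*c*q - 48*q^2)/(-c^2 + c*q + 42*q^2)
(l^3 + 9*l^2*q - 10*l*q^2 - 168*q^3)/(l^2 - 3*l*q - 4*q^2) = (l^2 + 13*l*q + 42*q^2)/(l + q)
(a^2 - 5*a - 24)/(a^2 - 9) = (a - 8)/(a - 3)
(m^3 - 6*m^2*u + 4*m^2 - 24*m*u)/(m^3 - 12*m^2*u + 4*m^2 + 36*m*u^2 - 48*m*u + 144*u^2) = m/(m - 6*u)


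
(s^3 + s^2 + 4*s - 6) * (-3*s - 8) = -3*s^4 - 11*s^3 - 20*s^2 - 14*s + 48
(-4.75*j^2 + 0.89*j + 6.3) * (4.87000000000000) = -23.1325*j^2 + 4.3343*j + 30.681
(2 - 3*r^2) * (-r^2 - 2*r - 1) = 3*r^4 + 6*r^3 + r^2 - 4*r - 2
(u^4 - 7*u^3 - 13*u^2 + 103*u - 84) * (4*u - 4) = 4*u^5 - 32*u^4 - 24*u^3 + 464*u^2 - 748*u + 336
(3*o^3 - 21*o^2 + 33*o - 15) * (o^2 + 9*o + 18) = 3*o^5 + 6*o^4 - 102*o^3 - 96*o^2 + 459*o - 270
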